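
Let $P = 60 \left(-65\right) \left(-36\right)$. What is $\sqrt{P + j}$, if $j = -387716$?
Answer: $2 i \sqrt{61829} \approx 497.31 i$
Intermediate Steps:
$P = 140400$ ($P = \left(-3900\right) \left(-36\right) = 140400$)
$\sqrt{P + j} = \sqrt{140400 - 387716} = \sqrt{-247316} = 2 i \sqrt{61829}$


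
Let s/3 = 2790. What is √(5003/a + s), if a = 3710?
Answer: √115224078130/3710 ≈ 91.495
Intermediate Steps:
s = 8370 (s = 3*2790 = 8370)
√(5003/a + s) = √(5003/3710 + 8370) = √(31057703/3710) = √115224078130/3710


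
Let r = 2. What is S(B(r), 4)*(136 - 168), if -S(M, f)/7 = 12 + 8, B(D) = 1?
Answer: 4480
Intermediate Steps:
S(M, f) = -140 (S(M, f) = -7*(12 + 8) = -7*20 = -140)
S(B(r), 4)*(136 - 168) = -140*(136 - 168) = -140*(-32) = 4480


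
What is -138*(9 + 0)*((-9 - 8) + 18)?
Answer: -1242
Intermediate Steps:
-138*(9 + 0)*((-9 - 8) + 18) = -1242*(-17 + 18) = -1242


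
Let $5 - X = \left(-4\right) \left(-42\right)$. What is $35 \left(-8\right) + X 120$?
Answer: $-19840$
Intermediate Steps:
$X = -163$ ($X = 5 - \left(-4\right) \left(-42\right) = 5 - 168 = -163$)
$35 \left(-8\right) + X 120 = 35 \left(-8\right) - 19560 = -280 - 19560 = -19840$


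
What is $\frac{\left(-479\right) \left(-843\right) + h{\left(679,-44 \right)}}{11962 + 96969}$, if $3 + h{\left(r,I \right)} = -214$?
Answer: $\frac{403580}{108931} \approx 3.7049$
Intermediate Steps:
$h{\left(r,I \right)} = -217$ ($h{\left(r,I \right)} = -3 - 214 = -217$)
$\frac{\left(-479\right) \left(-843\right) + h{\left(679,-44 \right)}}{11962 + 96969} = \frac{\left(-479\right) \left(-843\right) - 217}{11962 + 96969} = \frac{403797 - 217}{108931} = 403580 \cdot \frac{1}{108931} = \frac{403580}{108931}$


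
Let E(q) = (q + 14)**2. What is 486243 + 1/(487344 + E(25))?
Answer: 237707184196/488865 ≈ 4.8624e+5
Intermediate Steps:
E(q) = (14 + q)**2
486243 + 1/(487344 + E(25)) = 486243 + 1/(487344 + (14 + 25)**2) = 486243 + 1/(487344 + 39**2) = 486243 + 1/(487344 + 1521) = 486243 + 1/488865 = 237707184196/488865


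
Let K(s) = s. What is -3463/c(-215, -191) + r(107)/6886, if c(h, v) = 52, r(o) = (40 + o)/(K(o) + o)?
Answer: -318942688/4789213 ≈ -66.596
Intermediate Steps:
r(o) = (40 + o)/(2*o) (r(o) = (40 + o)/(o + o) = (40 + o)/((2*o)) = (40 + o)*(1/(2*o)) = (40 + o)/(2*o))
-3463/c(-215, -191) + r(107)/6886 = -3463/52 + ((½)*(40 + 107)/107)/6886 = -3463*1/52 + ((½)*(1/107)*147)*(1/6886) = -3463/52 + (147/214)*(1/6886) = -3463/52 + 147/1473604 = -318942688/4789213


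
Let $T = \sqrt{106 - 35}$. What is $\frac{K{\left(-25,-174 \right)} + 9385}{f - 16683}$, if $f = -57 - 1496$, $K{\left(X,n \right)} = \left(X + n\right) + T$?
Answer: $- \frac{4593}{9118} - \frac{\sqrt{71}}{18236} \approx -0.50419$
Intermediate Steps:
$T = \sqrt{71} \approx 8.4261$
$K{\left(X,n \right)} = X + n + \sqrt{71}$ ($K{\left(X,n \right)} = \left(X + n\right) + \sqrt{71} = X + n + \sqrt{71}$)
$f = -1553$ ($f = -57 - 1496 = -1553$)
$\frac{K{\left(-25,-174 \right)} + 9385}{f - 16683} = \frac{\left(-25 - 174 + \sqrt{71}\right) + 9385}{-1553 - 16683} = \frac{\left(-199 + \sqrt{71}\right) + 9385}{-18236} = \left(9186 + \sqrt{71}\right) \left(- \frac{1}{18236}\right) = - \frac{4593}{9118} - \frac{\sqrt{71}}{18236}$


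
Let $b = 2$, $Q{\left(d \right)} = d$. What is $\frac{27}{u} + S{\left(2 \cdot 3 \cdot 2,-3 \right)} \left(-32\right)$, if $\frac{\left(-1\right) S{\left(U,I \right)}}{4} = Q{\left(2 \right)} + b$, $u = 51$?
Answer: $\frac{8713}{17} \approx 512.53$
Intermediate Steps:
$S{\left(U,I \right)} = -16$ ($S{\left(U,I \right)} = - 4 \left(2 + 2\right) = \left(-4\right) 4 = -16$)
$\frac{27}{u} + S{\left(2 \cdot 3 \cdot 2,-3 \right)} \left(-32\right) = \frac{27}{51} - -512 = 27 \cdot \frac{1}{51} + 512 = \frac{9}{17} + 512 = \frac{8713}{17}$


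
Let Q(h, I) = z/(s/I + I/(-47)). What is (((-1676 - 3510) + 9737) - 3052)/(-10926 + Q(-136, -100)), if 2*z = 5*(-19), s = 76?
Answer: -4817786/35227789 ≈ -0.13676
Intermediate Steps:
z = -95/2 (z = (5*(-19))/2 = (½)*(-95) = -95/2 ≈ -47.500)
Q(h, I) = -95/(2*(76/I - I/47)) (Q(h, I) = -95/(2*(76/I + I/(-47))) = -95/(2*(76/I + I*(-1/47))) = -95/(2*(76/I - I/47)))
(((-1676 - 3510) + 9737) - 3052)/(-10926 + Q(-136, -100)) = (((-1676 - 3510) + 9737) - 3052)/(-10926 + (4465/2)*(-100)/(-3572 + (-100)²)) = ((-5186 + 9737) - 3052)/(-10926 + (4465/2)*(-100)/(-3572 + 10000)) = (4551 - 3052)/(-10926 + (4465/2)*(-100)/6428) = 1499/(-10926 + (4465/2)*(-100)*(1/6428)) = 1499/(-10926 - 111625/3214) = 1499/(-35227789/3214) = 1499*(-3214/35227789) = -4817786/35227789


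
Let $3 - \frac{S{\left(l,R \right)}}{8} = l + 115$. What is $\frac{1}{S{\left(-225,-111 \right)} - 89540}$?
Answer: $- \frac{1}{88636} \approx -1.1282 \cdot 10^{-5}$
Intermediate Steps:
$S{\left(l,R \right)} = -896 - 8 l$ ($S{\left(l,R \right)} = 24 - 8 \left(l + 115\right) = 24 - 8 \left(115 + l\right) = 24 - \left(920 + 8 l\right) = -896 - 8 l$)
$\frac{1}{S{\left(-225,-111 \right)} - 89540} = \frac{1}{\left(-896 - -1800\right) - 89540} = \frac{1}{\left(-896 + 1800\right) - 89540} = \frac{1}{904 - 89540} = \frac{1}{-88636} = - \frac{1}{88636}$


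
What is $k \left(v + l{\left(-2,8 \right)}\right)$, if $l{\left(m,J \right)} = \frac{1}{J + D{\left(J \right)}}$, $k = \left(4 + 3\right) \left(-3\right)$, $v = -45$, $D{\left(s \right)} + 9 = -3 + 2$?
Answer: $\frac{1911}{2} \approx 955.5$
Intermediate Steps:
$D{\left(s \right)} = -10$ ($D{\left(s \right)} = -9 + \left(-3 + 2\right) = -9 - 1 = -10$)
$k = -21$ ($k = 7 \left(-3\right) = -21$)
$l{\left(m,J \right)} = \frac{1}{-10 + J}$ ($l{\left(m,J \right)} = \frac{1}{J - 10} = \frac{1}{-10 + J}$)
$k \left(v + l{\left(-2,8 \right)}\right) = - 21 \left(-45 + \frac{1}{-10 + 8}\right) = - 21 \left(-45 + \frac{1}{-2}\right) = - 21 \left(-45 - \frac{1}{2}\right) = \left(-21\right) \left(- \frac{91}{2}\right) = \frac{1911}{2}$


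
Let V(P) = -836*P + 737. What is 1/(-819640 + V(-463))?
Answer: -1/431835 ≈ -2.3157e-6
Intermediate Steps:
V(P) = 737 - 836*P
1/(-819640 + V(-463)) = 1/(-819640 + (737 - 836*(-463))) = 1/(-819640 + (737 + 387068)) = 1/(-819640 + 387805) = 1/(-431835) = -1/431835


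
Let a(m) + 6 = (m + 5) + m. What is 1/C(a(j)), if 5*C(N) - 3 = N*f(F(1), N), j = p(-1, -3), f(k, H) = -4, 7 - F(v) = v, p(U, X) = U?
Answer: ⅓ ≈ 0.33333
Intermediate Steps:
F(v) = 7 - v
j = -1
a(m) = -1 + 2*m (a(m) = -6 + ((m + 5) + m) = -6 + ((5 + m) + m) = -6 + (5 + 2*m) = -1 + 2*m)
C(N) = ⅗ - 4*N/5 (C(N) = ⅗ + (N*(-4))/5 = ⅗ + (-4*N)/5 = ⅗ - 4*N/5)
1/C(a(j)) = 1/(⅗ - 4*(-1 + 2*(-1))/5) = 1/(⅗ - 4*(-1 - 2)/5) = 1/(⅗ - ⅘*(-3)) = 1/(⅗ + 12/5) = 1/3 = ⅓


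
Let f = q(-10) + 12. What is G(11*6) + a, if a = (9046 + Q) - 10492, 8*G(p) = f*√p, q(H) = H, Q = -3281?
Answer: -4727 + √66/4 ≈ -4725.0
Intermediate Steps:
f = 2 (f = -10 + 12 = 2)
G(p) = √p/4 (G(p) = (2*√p)/8 = √p/4)
a = -4727 (a = (9046 - 3281) - 10492 = 5765 - 10492 = -4727)
G(11*6) + a = √(11*6)/4 - 4727 = √66/4 - 4727 = -4727 + √66/4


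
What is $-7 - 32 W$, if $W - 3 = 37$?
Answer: $-1287$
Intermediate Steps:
$W = 40$ ($W = 3 + 37 = 40$)
$-7 - 32 W = -7 - 1280 = -1287$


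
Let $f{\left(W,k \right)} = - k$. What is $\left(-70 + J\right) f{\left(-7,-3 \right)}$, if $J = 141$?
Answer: $213$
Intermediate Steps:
$\left(-70 + J\right) f{\left(-7,-3 \right)} = \left(-70 + 141\right) \left(\left(-1\right) \left(-3\right)\right) = 71 \cdot 3 = 213$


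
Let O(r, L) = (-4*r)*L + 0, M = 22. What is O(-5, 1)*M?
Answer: 440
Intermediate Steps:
O(r, L) = -4*L*r (O(r, L) = -4*L*r + 0 = -4*L*r)
O(-5, 1)*M = -4*1*(-5)*22 = 20*22 = 440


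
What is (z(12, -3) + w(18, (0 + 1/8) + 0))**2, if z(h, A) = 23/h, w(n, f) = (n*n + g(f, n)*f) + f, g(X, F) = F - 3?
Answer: 15484225/144 ≈ 1.0753e+5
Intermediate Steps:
g(X, F) = -3 + F
w(n, f) = f + n**2 + f*(-3 + n) (w(n, f) = (n*n + (-3 + n)*f) + f = (n**2 + f*(-3 + n)) + f = f + n**2 + f*(-3 + n))
(z(12, -3) + w(18, (0 + 1/8) + 0))**2 = (23/12 + (((0 + 1/8) + 0) + 18**2 + ((0 + 1/8) + 0)*(-3 + 18)))**2 = (23*(1/12) + (((0 + 1/8) + 0) + 324 + ((0 + 1/8) + 0)*15))**2 = (23/12 + ((1/8 + 0) + 324 + (1/8 + 0)*15))**2 = (23/12 + (1/8 + 324 + (1/8)*15))**2 = (23/12 + (1/8 + 324 + 15/8))**2 = (23/12 + 326)**2 = (3935/12)**2 = 15484225/144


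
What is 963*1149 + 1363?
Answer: 1107850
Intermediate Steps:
963*1149 + 1363 = 1106487 + 1363 = 1107850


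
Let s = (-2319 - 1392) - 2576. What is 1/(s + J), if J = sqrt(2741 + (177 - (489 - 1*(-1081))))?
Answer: -6287/39525021 - 2*sqrt(337)/39525021 ≈ -0.00015999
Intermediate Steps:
s = -6287 (s = -3711 - 2576 = -6287)
J = 2*sqrt(337) (J = sqrt(2741 + (177 - (489 + 1081))) = sqrt(2741 + (177 - 1*1570)) = sqrt(2741 + (177 - 1570)) = sqrt(2741 - 1393) = sqrt(1348) = 2*sqrt(337) ≈ 36.715)
1/(s + J) = 1/(-6287 + 2*sqrt(337))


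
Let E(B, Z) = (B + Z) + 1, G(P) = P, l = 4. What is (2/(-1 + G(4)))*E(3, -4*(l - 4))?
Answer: 8/3 ≈ 2.6667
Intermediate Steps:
E(B, Z) = 1 + B + Z
(2/(-1 + G(4)))*E(3, -4*(l - 4)) = (2/(-1 + 4))*(1 + 3 - 4*(4 - 4)) = (2/3)*(1 + 3 - 4*0) = (2*(⅓))*(1 + 3 + 0) = (⅔)*4 = 8/3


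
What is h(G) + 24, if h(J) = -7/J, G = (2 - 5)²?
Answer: 209/9 ≈ 23.222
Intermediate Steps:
G = 9 (G = (-3)² = 9)
h(G) + 24 = -7/9 + 24 = 209/9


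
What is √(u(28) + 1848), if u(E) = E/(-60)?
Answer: √415695/15 ≈ 42.983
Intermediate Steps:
u(E) = -E/60 (u(E) = E*(-1/60) = -E/60)
√(u(28) + 1848) = √(-1/60*28 + 1848) = √(-7/15 + 1848) = √(27713/15) = √415695/15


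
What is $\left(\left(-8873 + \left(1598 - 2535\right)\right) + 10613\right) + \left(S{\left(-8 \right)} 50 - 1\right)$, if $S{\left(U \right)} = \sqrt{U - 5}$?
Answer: $802 + 50 i \sqrt{13} \approx 802.0 + 180.28 i$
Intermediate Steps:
$S{\left(U \right)} = \sqrt{-5 + U}$
$\left(\left(-8873 + \left(1598 - 2535\right)\right) + 10613\right) + \left(S{\left(-8 \right)} 50 - 1\right) = \left(\left(-8873 + \left(1598 - 2535\right)\right) + 10613\right) - \left(1 - \sqrt{-5 - 8} \cdot 50\right) = \left(\left(-8873 + \left(1598 - 2535\right)\right) + 10613\right) - \left(1 - \sqrt{-13} \cdot 50\right) = \left(\left(-8873 - 937\right) + 10613\right) - \left(1 - i \sqrt{13} \cdot 50\right) = \left(-9810 + 10613\right) - \left(1 - 50 i \sqrt{13}\right) = 803 - \left(1 - 50 i \sqrt{13}\right) = 802 + 50 i \sqrt{13}$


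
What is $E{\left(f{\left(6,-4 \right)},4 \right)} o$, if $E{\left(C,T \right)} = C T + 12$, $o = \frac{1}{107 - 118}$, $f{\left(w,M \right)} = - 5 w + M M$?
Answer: $4$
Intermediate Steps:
$f{\left(w,M \right)} = M^{2} - 5 w$ ($f{\left(w,M \right)} = - 5 w + M^{2} = M^{2} - 5 w$)
$o = - \frac{1}{11}$ ($o = \frac{1}{-11} = - \frac{1}{11} \approx -0.090909$)
$E{\left(C,T \right)} = 12 + C T$
$E{\left(f{\left(6,-4 \right)},4 \right)} o = \left(12 + \left(\left(-4\right)^{2} - 30\right) 4\right) \left(- \frac{1}{11}\right) = \left(12 + \left(16 - 30\right) 4\right) \left(- \frac{1}{11}\right) = \left(12 - 56\right) \left(- \frac{1}{11}\right) = \left(-44\right) \left(- \frac{1}{11}\right) = 4$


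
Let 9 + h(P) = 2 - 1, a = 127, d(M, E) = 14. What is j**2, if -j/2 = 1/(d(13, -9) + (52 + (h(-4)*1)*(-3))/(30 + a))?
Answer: 24649/1292769 ≈ 0.019067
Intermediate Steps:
h(P) = -8 (h(P) = -9 + (2 - 1) = -9 + 1 = -8)
j = -157/1137 (j = -2/(14 + (52 - 8*1*(-3))/(30 + 127)) = -2/(14 + (52 - 8*(-3))/157) = -2/(14 + (52 + 24)*(1/157)) = -2/(14 + 76*(1/157)) = -2/(14 + 76/157) = -2/2274/157 = -2*157/2274 = -157/1137 ≈ -0.13808)
j**2 = (-157/1137)**2 = 24649/1292769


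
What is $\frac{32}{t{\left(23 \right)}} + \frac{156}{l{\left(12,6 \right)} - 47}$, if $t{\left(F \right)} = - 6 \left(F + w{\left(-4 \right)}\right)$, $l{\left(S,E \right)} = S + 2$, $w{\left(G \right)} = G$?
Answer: $- \frac{3140}{627} \approx -5.008$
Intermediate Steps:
$l{\left(S,E \right)} = 2 + S$
$t{\left(F \right)} = 24 - 6 F$ ($t{\left(F \right)} = - 6 \left(F - 4\right) = - 6 \left(-4 + F\right) = 24 - 6 F$)
$\frac{32}{t{\left(23 \right)}} + \frac{156}{l{\left(12,6 \right)} - 47} = \frac{32}{24 - 138} + \frac{156}{\left(2 + 12\right) - 47} = \frac{32}{24 - 138} + \frac{156}{14 - 47} = \frac{32}{-114} + \frac{156}{-33} = 32 \left(- \frac{1}{114}\right) + 156 \left(- \frac{1}{33}\right) = - \frac{16}{57} - \frac{52}{11} = - \frac{3140}{627}$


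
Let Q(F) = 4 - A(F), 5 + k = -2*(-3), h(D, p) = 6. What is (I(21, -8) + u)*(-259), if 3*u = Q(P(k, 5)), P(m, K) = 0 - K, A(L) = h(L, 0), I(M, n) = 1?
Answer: -259/3 ≈ -86.333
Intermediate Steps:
k = 1 (k = -5 - 2*(-3) = -5 + 6 = 1)
A(L) = 6
P(m, K) = -K
Q(F) = -2 (Q(F) = 4 - 1*6 = 4 - 6 = -2)
u = -2/3 (u = (1/3)*(-2) = -2/3 ≈ -0.66667)
(I(21, -8) + u)*(-259) = (1 - 2/3)*(-259) = (1/3)*(-259) = -259/3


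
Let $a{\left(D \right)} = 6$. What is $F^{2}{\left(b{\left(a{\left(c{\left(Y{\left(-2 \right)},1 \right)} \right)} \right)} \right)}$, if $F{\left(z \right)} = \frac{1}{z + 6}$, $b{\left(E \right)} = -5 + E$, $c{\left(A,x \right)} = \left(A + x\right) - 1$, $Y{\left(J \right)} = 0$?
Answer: $\frac{1}{49} \approx 0.020408$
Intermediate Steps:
$c{\left(A,x \right)} = -1 + A + x$
$F{\left(z \right)} = \frac{1}{6 + z}$
$F^{2}{\left(b{\left(a{\left(c{\left(Y{\left(-2 \right)},1 \right)} \right)} \right)} \right)} = \left(\frac{1}{6 + \left(-5 + 6\right)}\right)^{2} = \left(\frac{1}{6 + 1}\right)^{2} = \left(\frac{1}{7}\right)^{2} = \frac{1}{49}$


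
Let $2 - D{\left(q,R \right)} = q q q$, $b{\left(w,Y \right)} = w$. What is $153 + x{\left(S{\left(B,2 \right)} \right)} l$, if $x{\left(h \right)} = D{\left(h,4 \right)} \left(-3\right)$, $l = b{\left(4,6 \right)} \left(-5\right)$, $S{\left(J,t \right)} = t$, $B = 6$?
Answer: $-207$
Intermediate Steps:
$D{\left(q,R \right)} = 2 - q^{3}$ ($D{\left(q,R \right)} = 2 - q q q = 2 - q^{2} q = 2 - q^{3}$)
$l = -20$ ($l = 4 \left(-5\right) = -20$)
$x{\left(h \right)} = -6 + 3 h^{3}$ ($x{\left(h \right)} = \left(2 - h^{3}\right) \left(-3\right) = -6 + 3 h^{3}$)
$153 + x{\left(S{\left(B,2 \right)} \right)} l = 153 + \left(-6 + 3 \cdot 2^{3}\right) \left(-20\right) = 153 + \left(-6 + 3 \cdot 8\right) \left(-20\right) = 153 + \left(-6 + 24\right) \left(-20\right) = 153 + 18 \left(-20\right) = 153 - 360 = -207$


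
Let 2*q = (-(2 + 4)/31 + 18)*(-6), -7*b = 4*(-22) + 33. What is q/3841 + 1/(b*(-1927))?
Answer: -7667159/548684345 ≈ -0.013974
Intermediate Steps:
b = 55/7 (b = -(4*(-22) + 33)/7 = -(-88 + 33)/7 = -⅐*(-55) = 55/7 ≈ 7.8571)
q = -1656/31 (q = ((-(2 + 4)/31 + 18)*(-6))/2 = ((-1*6*(1/31) + 18)*(-6))/2 = ((-6*1/31 + 18)*(-6))/2 = ((-6/31 + 18)*(-6))/2 = ((552/31)*(-6))/2 = (½)*(-3312/31) = -1656/31 ≈ -53.419)
q/3841 + 1/(b*(-1927)) = -1656/31/3841 + 1/((55/7)*(-1927)) = -1656/31*1/3841 + (7/55)*(-1/1927) = -72/5177 - 7/105985 = -7667159/548684345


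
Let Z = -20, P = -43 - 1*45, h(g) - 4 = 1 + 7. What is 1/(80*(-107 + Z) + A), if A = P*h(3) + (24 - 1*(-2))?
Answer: -1/11190 ≈ -8.9366e-5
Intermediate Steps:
h(g) = 12 (h(g) = 4 + (1 + 7) = 4 + 8 = 12)
P = -88 (P = -43 - 45 = -88)
A = -1030 (A = -88*12 + (24 - 1*(-2)) = -1056 + (24 + 2) = -1056 + 26 = -1030)
1/(80*(-107 + Z) + A) = 1/(80*(-107 - 20) - 1030) = 1/(80*(-127) - 1030) = 1/(-10160 - 1030) = 1/(-11190) = -1/11190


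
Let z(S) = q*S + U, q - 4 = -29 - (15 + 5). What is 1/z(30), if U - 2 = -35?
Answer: -1/1383 ≈ -0.00072307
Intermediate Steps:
q = -45 (q = 4 + (-29 - (15 + 5)) = 4 + (-29 - 1*20) = 4 + (-29 - 20) = 4 - 49 = -45)
U = -33 (U = 2 - 35 = -33)
z(S) = -33 - 45*S (z(S) = -45*S - 33 = -33 - 45*S)
1/z(30) = 1/(-33 - 45*30) = 1/(-33 - 1350) = 1/(-1383) = -1/1383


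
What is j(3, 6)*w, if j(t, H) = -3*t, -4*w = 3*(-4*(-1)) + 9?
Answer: 189/4 ≈ 47.250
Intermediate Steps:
w = -21/4 (w = -(3*(-4*(-1)) + 9)/4 = -(3*4 + 9)/4 = -(12 + 9)/4 = -1/4*21 = -21/4 ≈ -5.2500)
j(3, 6)*w = -3*3*(-21/4) = -9*(-21/4) = 189/4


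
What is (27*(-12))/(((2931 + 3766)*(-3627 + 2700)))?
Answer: 36/689791 ≈ 5.2190e-5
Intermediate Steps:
(27*(-12))/(((2931 + 3766)*(-3627 + 2700))) = -324/(6697*(-927)) = -324/(-6208119) = -324*(-1/6208119) = 36/689791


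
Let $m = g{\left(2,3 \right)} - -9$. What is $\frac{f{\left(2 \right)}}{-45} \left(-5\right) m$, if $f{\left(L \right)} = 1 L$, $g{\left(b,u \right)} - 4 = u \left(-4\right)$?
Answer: $\frac{2}{9} \approx 0.22222$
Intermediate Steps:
$g{\left(b,u \right)} = 4 - 4 u$ ($g{\left(b,u \right)} = 4 + u \left(-4\right) = 4 - 4 u$)
$f{\left(L \right)} = L$
$m = 1$ ($m = \left(4 - 12\right) - -9 = \left(4 - 12\right) + 9 = -8 + 9 = 1$)
$\frac{f{\left(2 \right)}}{-45} \left(-5\right) m = \frac{2}{-45} \left(-5\right) 1 = 2 \left(- \frac{1}{45}\right) \left(-5\right) 1 = \left(- \frac{2}{45}\right) \left(-5\right) 1 = \frac{2}{9} \cdot 1 = \frac{2}{9}$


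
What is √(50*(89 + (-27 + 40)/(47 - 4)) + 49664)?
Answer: 32*√97739/43 ≈ 232.66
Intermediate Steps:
√(50*(89 + (-27 + 40)/(47 - 4)) + 49664) = √(50*(89 + 13/43) + 49664) = √(50*(3840/43) + 49664) = √(192000/43 + 49664) = √(2327552/43) = 32*√97739/43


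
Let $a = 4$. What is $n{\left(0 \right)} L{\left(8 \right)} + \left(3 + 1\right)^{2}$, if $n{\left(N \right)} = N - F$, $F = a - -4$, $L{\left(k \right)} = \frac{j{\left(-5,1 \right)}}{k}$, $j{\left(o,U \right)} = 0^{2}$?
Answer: $16$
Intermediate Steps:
$j{\left(o,U \right)} = 0$
$L{\left(k \right)} = 0$ ($L{\left(k \right)} = \frac{0}{k} = 0$)
$F = 8$ ($F = 4 - -4 = 4 + 4 = 8$)
$n{\left(N \right)} = -8 + N$ ($n{\left(N \right)} = N - 8 = -8 + N$)
$n{\left(0 \right)} L{\left(8 \right)} + \left(3 + 1\right)^{2} = \left(-8 + 0\right) 0 + \left(3 + 1\right)^{2} = \left(-8\right) 0 + 4^{2} = 0 + 16 = 16$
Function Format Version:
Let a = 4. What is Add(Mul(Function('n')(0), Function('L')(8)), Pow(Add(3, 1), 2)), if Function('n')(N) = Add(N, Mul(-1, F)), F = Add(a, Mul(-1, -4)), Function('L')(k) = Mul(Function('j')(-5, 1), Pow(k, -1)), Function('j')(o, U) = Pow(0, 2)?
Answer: 16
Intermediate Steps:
Function('j')(o, U) = 0
Function('L')(k) = 0 (Function('L')(k) = Mul(0, Pow(k, -1)) = 0)
F = 8 (F = Add(4, Mul(-1, -4)) = Add(4, 4) = 8)
Function('n')(N) = Add(-8, N) (Function('n')(N) = Add(N, Mul(-1, 8)) = Add(N, -8) = Add(-8, N))
Add(Mul(Function('n')(0), Function('L')(8)), Pow(Add(3, 1), 2)) = Add(Mul(Add(-8, 0), 0), Pow(Add(3, 1), 2)) = Add(Mul(-8, 0), Pow(4, 2)) = Add(0, 16) = 16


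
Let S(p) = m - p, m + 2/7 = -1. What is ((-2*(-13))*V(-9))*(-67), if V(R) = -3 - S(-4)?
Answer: 69680/7 ≈ 9954.3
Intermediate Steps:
m = -9/7 (m = -2/7 - 1 = -9/7 ≈ -1.2857)
S(p) = -9/7 - p
V(R) = -40/7 (V(R) = -3 - (-9/7 - 1*(-4)) = -3 - (-9/7 + 4) = -3 - 1*19/7 = -3 - 19/7 = -40/7)
((-2*(-13))*V(-9))*(-67) = (-2*(-13)*(-40/7))*(-67) = (26*(-40/7))*(-67) = -1040/7*(-67) = 69680/7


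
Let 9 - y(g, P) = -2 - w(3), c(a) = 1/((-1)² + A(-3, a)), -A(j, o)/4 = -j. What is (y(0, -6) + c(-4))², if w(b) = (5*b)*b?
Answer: 378225/121 ≈ 3125.8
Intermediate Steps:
A(j, o) = 4*j (A(j, o) = -(-4)*j = 4*j)
w(b) = 5*b²
c(a) = -1/11 (c(a) = 1/((-1)² + 4*(-3)) = 1/(1 - 12) = 1/(-11) = -1/11)
y(g, P) = 56 (y(g, P) = 9 - (-2 - 5*3²) = 9 - (-2 - 5*9) = 9 - (-2 - 1*45) = 9 - (-2 - 45) = 9 - 1*(-47) = 9 + 47 = 56)
(y(0, -6) + c(-4))² = (56 - 1/11)² = (615/11)² = 378225/121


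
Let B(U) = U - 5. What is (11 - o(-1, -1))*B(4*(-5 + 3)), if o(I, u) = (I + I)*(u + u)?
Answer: -91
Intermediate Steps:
B(U) = -5 + U
o(I, u) = 4*I*u (o(I, u) = (2*I)*(2*u) = 4*I*u)
(11 - o(-1, -1))*B(4*(-5 + 3)) = (11 - 4*(-1)*(-1))*(-5 + 4*(-5 + 3)) = (11 - 1*4)*(-5 + 4*(-2)) = (11 - 4)*(-5 - 8) = 7*(-13) = -91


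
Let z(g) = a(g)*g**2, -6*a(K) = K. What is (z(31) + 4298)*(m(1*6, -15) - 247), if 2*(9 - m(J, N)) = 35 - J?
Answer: 2021515/12 ≈ 1.6846e+5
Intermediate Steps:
a(K) = -K/6
z(g) = -g**3/6 (z(g) = (-g/6)*g**2 = -g**3/6)
m(J, N) = -17/2 + J/2 (m(J, N) = 9 - (35 - J)/2 = 9 + (-35/2 + J/2) = -17/2 + J/2)
(z(31) + 4298)*(m(1*6, -15) - 247) = (-1/6*31**3 + 4298)*((-17/2 + (1*6)/2) - 247) = (-1/6*29791 + 4298)*((-17/2 + (1/2)*6) - 247) = (-29791/6 + 4298)*((-17/2 + 3) - 247) = -4003*(-11/2 - 247)/6 = -4003/6*(-505/2) = 2021515/12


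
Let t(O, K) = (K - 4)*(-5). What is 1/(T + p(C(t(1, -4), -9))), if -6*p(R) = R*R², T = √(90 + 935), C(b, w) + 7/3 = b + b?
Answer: -2049192594/160005699639469 - 131220*√41/160005699639469 ≈ -1.2812e-5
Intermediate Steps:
t(O, K) = 20 - 5*K (t(O, K) = (-4 + K)*(-5) = 20 - 5*K)
C(b, w) = -7/3 + 2*b (C(b, w) = -7/3 + (b + b) = -7/3 + 2*b)
T = 5*√41 (T = √1025 = 5*√41 ≈ 32.016)
p(R) = -R³/6 (p(R) = -R*R²/6 = -R³/6)
1/(T + p(C(t(1, -4), -9))) = 1/(5*√41 - (-7/3 + 2*(20 - 5*(-4)))³/6) = 1/(5*√41 - (-7/3 + 2*(20 + 20))³/6) = 1/(5*√41 - (-7/3 + 2*40)³/6) = 1/(5*√41 - (-7/3 + 80)³/6) = 1/(5*√41 - (233/3)³/6) = 1/(5*√41 - ⅙*12649337/27) = 1/(5*√41 - 12649337/162) = 1/(-12649337/162 + 5*√41)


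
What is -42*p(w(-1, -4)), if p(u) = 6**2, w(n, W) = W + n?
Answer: -1512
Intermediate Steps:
p(u) = 36
-42*p(w(-1, -4)) = -42*36 = -1512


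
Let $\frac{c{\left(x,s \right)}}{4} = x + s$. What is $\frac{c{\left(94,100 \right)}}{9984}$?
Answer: $\frac{97}{1248} \approx 0.077724$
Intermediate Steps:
$c{\left(x,s \right)} = 4 s + 4 x$ ($c{\left(x,s \right)} = 4 \left(x + s\right) = 4 \left(s + x\right) = 4 s + 4 x$)
$\frac{c{\left(94,100 \right)}}{9984} = \frac{4 \cdot 100 + 4 \cdot 94}{9984} = \left(400 + 376\right) \frac{1}{9984} = 776 \cdot \frac{1}{9984} = \frac{97}{1248}$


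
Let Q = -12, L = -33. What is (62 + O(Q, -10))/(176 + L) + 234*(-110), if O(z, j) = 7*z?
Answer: -334622/13 ≈ -25740.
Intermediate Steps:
(62 + O(Q, -10))/(176 + L) + 234*(-110) = (62 + 7*(-12))/(176 - 33) + 234*(-110) = (62 - 84)/143 - 25740 = -22*1/143 - 25740 = -2/13 - 25740 = -334622/13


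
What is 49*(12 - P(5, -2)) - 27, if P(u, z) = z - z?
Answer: 561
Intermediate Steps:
P(u, z) = 0
49*(12 - P(5, -2)) - 27 = 49*(12 - 1*0) - 27 = 49*(12 + 0) - 27 = 49*12 - 27 = 588 - 27 = 561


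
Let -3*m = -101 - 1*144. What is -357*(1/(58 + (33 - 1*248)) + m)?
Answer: -4576978/157 ≈ -29153.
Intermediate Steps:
m = 245/3 (m = -(-101 - 1*144)/3 = -(-101 - 144)/3 = -⅓*(-245) = 245/3 ≈ 81.667)
-357*(1/(58 + (33 - 1*248)) + m) = -357*(1/(58 + (33 - 1*248)) + 245/3) = -357*(1/(58 + (33 - 248)) + 245/3) = -357*(1/(58 - 215) + 245/3) = -357*(1/(-157) + 245/3) = -357*(-1/157 + 245/3) = -357*38462/471 = -4576978/157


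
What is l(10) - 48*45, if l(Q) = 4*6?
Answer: -2136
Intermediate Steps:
l(Q) = 24
l(10) - 48*45 = 24 - 48*45 = 24 - 2160 = -2136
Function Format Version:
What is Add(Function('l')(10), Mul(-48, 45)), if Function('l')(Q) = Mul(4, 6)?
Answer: -2136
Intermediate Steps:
Function('l')(Q) = 24
Add(Function('l')(10), Mul(-48, 45)) = Add(24, Mul(-48, 45)) = Add(24, -2160) = -2136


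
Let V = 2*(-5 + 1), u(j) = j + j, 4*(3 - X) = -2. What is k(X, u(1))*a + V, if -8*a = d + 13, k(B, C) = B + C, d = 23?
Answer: -131/4 ≈ -32.750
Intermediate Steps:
X = 7/2 (X = 3 - 1/4*(-2) = 3 + 1/2 = 7/2 ≈ 3.5000)
u(j) = 2*j
a = -9/2 (a = -(23 + 13)/8 = -1/8*36 = -9/2 ≈ -4.5000)
V = -8 (V = 2*(-4) = -8)
k(X, u(1))*a + V = (7/2 + 2*1)*(-9/2) - 8 = (7/2 + 2)*(-9/2) - 8 = (11/2)*(-9/2) - 8 = -99/4 - 8 = -131/4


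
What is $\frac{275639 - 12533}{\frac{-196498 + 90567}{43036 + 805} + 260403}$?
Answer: $\frac{823916439}{815444428} \approx 1.0104$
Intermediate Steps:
$\frac{275639 - 12533}{\frac{-196498 + 90567}{43036 + 805} + 260403} = \frac{263106}{- \frac{105931}{43841} + 260403} = \frac{263106}{\left(-105931\right) \frac{1}{43841} + 260403} = \frac{263106}{- \frac{15133}{6263} + 260403} = \frac{263106}{\frac{1630888856}{6263}} = 263106 \cdot \frac{6263}{1630888856} = \frac{823916439}{815444428}$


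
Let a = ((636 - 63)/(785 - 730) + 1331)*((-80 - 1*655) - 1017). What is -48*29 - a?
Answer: 129182496/55 ≈ 2.3488e+6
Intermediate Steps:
a = -129259056/55 (a = (573/55 + 1331)*((-80 - 655) - 1017) = (573*(1/55) + 1331)*(-735 - 1017) = (573/55 + 1331)*(-1752) = (73778/55)*(-1752) = -129259056/55 ≈ -2.3502e+6)
-48*29 - a = -48*29 - 1*(-129259056/55) = -1392 + 129259056/55 = 129182496/55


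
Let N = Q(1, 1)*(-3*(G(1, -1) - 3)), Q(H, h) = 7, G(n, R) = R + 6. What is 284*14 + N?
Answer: 3934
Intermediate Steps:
G(n, R) = 6 + R
N = -42 (N = 7*(-3*((6 - 1) - 3)) = 7*(-3*(5 - 3)) = 7*(-3*2) = 7*(-6) = -42)
284*14 + N = 284*14 - 42 = 3976 - 42 = 3934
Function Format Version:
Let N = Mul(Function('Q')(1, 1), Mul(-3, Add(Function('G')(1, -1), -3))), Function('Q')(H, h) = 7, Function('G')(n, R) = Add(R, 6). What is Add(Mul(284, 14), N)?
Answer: 3934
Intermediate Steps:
Function('G')(n, R) = Add(6, R)
N = -42 (N = Mul(7, Mul(-3, Add(Add(6, -1), -3))) = Mul(7, Mul(-3, Add(5, -3))) = Mul(7, Mul(-3, 2)) = Mul(7, -6) = -42)
Add(Mul(284, 14), N) = Add(Mul(284, 14), -42) = Add(3976, -42) = 3934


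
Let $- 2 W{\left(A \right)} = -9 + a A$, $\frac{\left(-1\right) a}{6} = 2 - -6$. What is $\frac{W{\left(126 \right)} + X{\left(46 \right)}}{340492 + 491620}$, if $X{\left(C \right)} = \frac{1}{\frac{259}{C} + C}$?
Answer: $\frac{14385467}{3952532000} \approx 0.0036396$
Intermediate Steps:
$a = -48$ ($a = - 6 \left(2 - -6\right) = - 6 \left(2 + 6\right) = \left(-6\right) 8 = -48$)
$W{\left(A \right)} = \frac{9}{2} + 24 A$ ($W{\left(A \right)} = - \frac{-9 - 48 A}{2} = \frac{9}{2} + 24 A$)
$X{\left(C \right)} = \frac{1}{C + \frac{259}{C}}$
$\frac{W{\left(126 \right)} + X{\left(46 \right)}}{340492 + 491620} = \frac{\left(\frac{9}{2} + 24 \cdot 126\right) + \frac{46}{259 + 46^{2}}}{340492 + 491620} = \frac{\left(\frac{9}{2} + 3024\right) + \frac{46}{259 + 2116}}{832112} = \left(\frac{6057}{2} + \frac{46}{2375}\right) \frac{1}{832112} = \frac{14385467}{4750} \cdot \frac{1}{832112} = \frac{14385467}{3952532000}$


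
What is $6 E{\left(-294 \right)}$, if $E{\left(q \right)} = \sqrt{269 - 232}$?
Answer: $6 \sqrt{37} \approx 36.497$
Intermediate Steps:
$E{\left(q \right)} = \sqrt{37}$
$6 E{\left(-294 \right)} = 6 \sqrt{37}$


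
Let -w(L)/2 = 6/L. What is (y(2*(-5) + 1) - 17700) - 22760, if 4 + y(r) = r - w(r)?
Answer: -121423/3 ≈ -40474.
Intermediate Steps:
w(L) = -12/L
y(r) = -4 + r + 12/r (y(r) = -4 + (r - (-12)/r) = -4 + (r + 12/r) = -4 + r + 12/r)
(y(2*(-5) + 1) - 17700) - 22760 = ((-4 + (2*(-5) + 1) + 12/(2*(-5) + 1)) - 17700) - 22760 = ((-4 + (-10 + 1) + 12/(-10 + 1)) - 17700) - 22760 = ((-4 - 9 + 12/(-9)) - 17700) - 22760 = ((-4 - 9 + 12*(-⅑)) - 17700) - 22760 = ((-4 - 9 - 4/3) - 17700) - 22760 = (-43/3 - 17700) - 22760 = -53143/3 - 22760 = -121423/3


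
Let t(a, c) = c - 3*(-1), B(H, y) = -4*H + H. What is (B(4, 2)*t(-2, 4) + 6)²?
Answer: 6084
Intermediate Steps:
B(H, y) = -3*H
t(a, c) = 3 + c (t(a, c) = c + 3 = 3 + c)
(B(4, 2)*t(-2, 4) + 6)² = ((-3*4)*(3 + 4) + 6)² = (-12*7 + 6)² = (-84 + 6)² = (-78)² = 6084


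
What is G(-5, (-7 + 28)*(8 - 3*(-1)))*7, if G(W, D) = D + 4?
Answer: 1645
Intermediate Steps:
G(W, D) = 4 + D
G(-5, (-7 + 28)*(8 - 3*(-1)))*7 = (4 + (-7 + 28)*(8 - 3*(-1)))*7 = (4 + 21*(8 + 3))*7 = (4 + 21*11)*7 = (4 + 231)*7 = 235*7 = 1645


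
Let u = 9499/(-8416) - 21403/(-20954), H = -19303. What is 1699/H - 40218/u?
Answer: 68452269139334227/182552312297 ≈ 3.7497e+5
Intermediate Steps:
u = -9457199/88174432 (u = 9499*(-1/8416) - 21403*(-1/20954) = -9499/8416 + 21403/20954 = -9457199/88174432 ≈ -0.10726)
1699/H - 40218/u = 1699/(-19303) - 40218/(-9457199/88174432) = 1699*(-1/19303) - 40218*(-88174432/9457199) = -1699/19303 + 3546199306176/9457199 = 68452269139334227/182552312297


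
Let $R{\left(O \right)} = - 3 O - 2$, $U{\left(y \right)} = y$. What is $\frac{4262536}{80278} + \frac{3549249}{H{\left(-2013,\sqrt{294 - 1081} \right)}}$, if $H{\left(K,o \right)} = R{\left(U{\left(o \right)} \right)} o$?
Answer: $\frac{442494213149}{284465093} + \frac{7098498 i \sqrt{787}}{5577469} \approx 1555.5 + 35.704 i$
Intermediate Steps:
$R{\left(O \right)} = -2 - 3 O$
$H{\left(K,o \right)} = o \left(-2 - 3 o\right)$ ($H{\left(K,o \right)} = \left(-2 - 3 o\right) o = o \left(-2 - 3 o\right)$)
$\frac{4262536}{80278} + \frac{3549249}{H{\left(-2013,\sqrt{294 - 1081} \right)}} = \frac{4262536}{80278} + \frac{3549249}{\left(-1\right) \sqrt{294 - 1081} \left(2 + 3 \sqrt{294 - 1081}\right)} = 4262536 \cdot \frac{1}{80278} + \frac{3549249}{\left(-1\right) \sqrt{-787} \left(2 + 3 \sqrt{-787}\right)} = \frac{2131268}{40139} + \frac{3549249}{\left(-1\right) i \sqrt{787} \left(2 + 3 i \sqrt{787}\right)} = \frac{2131268}{40139} + 3549249 \frac{i \sqrt{787}}{787 \left(2 + 3 i \sqrt{787}\right)} = \frac{2131268}{40139} + \frac{3549249 i \sqrt{787}}{787 \left(2 + 3 i \sqrt{787}\right)}$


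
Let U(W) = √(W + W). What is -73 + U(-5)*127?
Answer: -73 + 127*I*√10 ≈ -73.0 + 401.61*I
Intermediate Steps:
U(W) = √2*√W (U(W) = √(2*W) = √2*√W)
-73 + U(-5)*127 = -73 + (√2*√(-5))*127 = -73 + (√2*(I*√5))*127 = -73 + (I*√10)*127 = -73 + 127*I*√10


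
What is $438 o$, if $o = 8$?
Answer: $3504$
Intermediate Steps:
$438 o = 438 \cdot 8 = 3504$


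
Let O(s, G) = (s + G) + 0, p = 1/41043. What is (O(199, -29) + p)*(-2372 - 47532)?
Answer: -348195728144/41043 ≈ -8.4837e+6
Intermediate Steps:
p = 1/41043 ≈ 2.4365e-5
O(s, G) = G + s (O(s, G) = (G + s) + 0 = G + s)
(O(199, -29) + p)*(-2372 - 47532) = ((-29 + 199) + 1/41043)*(-2372 - 47532) = (170 + 1/41043)*(-49904) = (6977311/41043)*(-49904) = -348195728144/41043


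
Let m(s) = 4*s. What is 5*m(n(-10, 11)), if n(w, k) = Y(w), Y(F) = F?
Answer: -200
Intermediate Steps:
n(w, k) = w
5*m(n(-10, 11)) = 5*(4*(-10)) = 5*(-40) = -200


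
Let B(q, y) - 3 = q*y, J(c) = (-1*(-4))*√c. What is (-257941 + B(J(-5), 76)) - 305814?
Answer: -563752 + 304*I*√5 ≈ -5.6375e+5 + 679.76*I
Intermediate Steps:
J(c) = 4*√c
B(q, y) = 3 + q*y
(-257941 + B(J(-5), 76)) - 305814 = (-257941 + (3 + (4*√(-5))*76)) - 305814 = (-257941 + (3 + (4*(I*√5))*76)) - 305814 = (-257941 + (3 + (4*I*√5)*76)) - 305814 = (-257941 + (3 + 304*I*√5)) - 305814 = (-257938 + 304*I*√5) - 305814 = -563752 + 304*I*√5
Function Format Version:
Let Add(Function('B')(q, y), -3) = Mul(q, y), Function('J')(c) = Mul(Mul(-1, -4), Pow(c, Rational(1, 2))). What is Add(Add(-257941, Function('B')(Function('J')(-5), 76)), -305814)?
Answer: Add(-563752, Mul(304, I, Pow(5, Rational(1, 2)))) ≈ Add(-5.6375e+5, Mul(679.76, I))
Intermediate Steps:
Function('J')(c) = Mul(4, Pow(c, Rational(1, 2)))
Function('B')(q, y) = Add(3, Mul(q, y))
Add(Add(-257941, Function('B')(Function('J')(-5), 76)), -305814) = Add(Add(-257941, Add(3, Mul(Mul(4, Pow(-5, Rational(1, 2))), 76))), -305814) = Add(Add(-257941, Add(3, Mul(Mul(4, Mul(I, Pow(5, Rational(1, 2)))), 76))), -305814) = Add(Add(-257941, Add(3, Mul(Mul(4, I, Pow(5, Rational(1, 2))), 76))), -305814) = Add(Add(-257941, Add(3, Mul(304, I, Pow(5, Rational(1, 2))))), -305814) = Add(Add(-257938, Mul(304, I, Pow(5, Rational(1, 2)))), -305814) = Add(-563752, Mul(304, I, Pow(5, Rational(1, 2))))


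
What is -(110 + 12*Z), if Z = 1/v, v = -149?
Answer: -16378/149 ≈ -109.92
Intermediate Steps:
Z = -1/149 (Z = 1/(-149) = -1/149 ≈ -0.0067114)
-(110 + 12*Z) = -(110 + 12*(-1/149)) = -(110 - 12/149) = -1*16378/149 = -16378/149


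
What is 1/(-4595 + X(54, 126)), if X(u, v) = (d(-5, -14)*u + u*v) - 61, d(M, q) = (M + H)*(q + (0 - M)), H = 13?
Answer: -1/1740 ≈ -0.00057471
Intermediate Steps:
d(M, q) = (13 + M)*(q - M) (d(M, q) = (M + 13)*(q + (0 - M)) = (13 + M)*(q - M))
X(u, v) = -61 - 72*u + u*v (X(u, v) = ((-1*(-5)² - 13*(-5) + 13*(-14) - 5*(-14))*u + u*v) - 61 = ((-1*25 + 65 - 182 + 70)*u + u*v) - 61 = ((-25 + 65 - 182 + 70)*u + u*v) - 61 = (-72*u + u*v) - 61 = -61 - 72*u + u*v)
1/(-4595 + X(54, 126)) = 1/(-4595 + (-61 - 72*54 + 54*126)) = 1/(-4595 + (-61 - 3888 + 6804)) = 1/(-4595 + 2855) = 1/(-1740) = -1/1740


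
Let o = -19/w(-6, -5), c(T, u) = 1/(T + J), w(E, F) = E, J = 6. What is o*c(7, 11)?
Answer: 19/78 ≈ 0.24359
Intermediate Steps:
c(T, u) = 1/(6 + T) (c(T, u) = 1/(T + 6) = 1/(6 + T))
o = 19/6 (o = -19/(-6) = -19*(-⅙) = 19/6 ≈ 3.1667)
o*c(7, 11) = 19/(6*(6 + 7)) = (19/6)/13 = (19/6)*(1/13) = 19/78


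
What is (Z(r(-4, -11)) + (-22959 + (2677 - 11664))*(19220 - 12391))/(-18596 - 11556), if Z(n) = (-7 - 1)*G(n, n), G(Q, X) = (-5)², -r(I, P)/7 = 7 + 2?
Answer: 109079717/15076 ≈ 7235.3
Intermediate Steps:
r(I, P) = -63 (r(I, P) = -7*(7 + 2) = -7*9 = -63)
G(Q, X) = 25
Z(n) = -200 (Z(n) = (-7 - 1)*25 = -8*25 = -200)
(Z(r(-4, -11)) + (-22959 + (2677 - 11664))*(19220 - 12391))/(-18596 - 11556) = (-200 + (-22959 + (2677 - 11664))*(19220 - 12391))/(-18596 - 11556) = (-200 + (-22959 - 8987)*6829)/(-30152) = (-200 - 31946*6829)*(-1/30152) = (-200 - 218159234)*(-1/30152) = -218159434*(-1/30152) = 109079717/15076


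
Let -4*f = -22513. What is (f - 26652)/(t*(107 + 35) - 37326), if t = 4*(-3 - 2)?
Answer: 84095/160664 ≈ 0.52342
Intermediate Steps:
f = 22513/4 (f = -¼*(-22513) = 22513/4 ≈ 5628.3)
t = -20 (t = 4*(-5) = -20)
(f - 26652)/(t*(107 + 35) - 37326) = (22513/4 - 26652)/(-20*(107 + 35) - 37326) = -84095/(4*(-20*142 - 37326)) = -84095/(4*(-2840 - 37326)) = -84095/4/(-40166) = -84095/4*(-1/40166) = 84095/160664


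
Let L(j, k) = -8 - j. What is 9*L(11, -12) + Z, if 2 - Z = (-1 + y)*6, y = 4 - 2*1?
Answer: -175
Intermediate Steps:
y = 2 (y = 4 - 2 = 2)
Z = -4 (Z = 2 - (-1 + 2)*6 = 2 - 6 = -4)
9*L(11, -12) + Z = 9*(-8 - 1*11) - 4 = 9*(-8 - 11) - 4 = 9*(-19) - 4 = -171 - 4 = -175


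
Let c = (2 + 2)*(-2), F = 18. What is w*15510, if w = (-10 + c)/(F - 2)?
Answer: -69795/4 ≈ -17449.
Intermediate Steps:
c = -8 (c = 4*(-2) = -8)
w = -9/8 (w = (-10 - 8)/(18 - 2) = -18/16 = -18*1/16 = -9/8 ≈ -1.1250)
w*15510 = -9/8*15510 = -69795/4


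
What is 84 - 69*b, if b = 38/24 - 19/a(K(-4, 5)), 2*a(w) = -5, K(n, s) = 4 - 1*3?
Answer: -10993/20 ≈ -549.65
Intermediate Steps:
K(n, s) = 1 (K(n, s) = 4 - 3 = 1)
a(w) = -5/2 (a(w) = (1/2)*(-5) = -5/2)
b = 551/60 (b = 38/24 - 19/(-5/2) = 38*(1/24) - 19*(-2/5) = 19/12 + 38/5 = 551/60 ≈ 9.1833)
84 - 69*b = 84 - 69*551/60 = 84 - 12673/20 = -10993/20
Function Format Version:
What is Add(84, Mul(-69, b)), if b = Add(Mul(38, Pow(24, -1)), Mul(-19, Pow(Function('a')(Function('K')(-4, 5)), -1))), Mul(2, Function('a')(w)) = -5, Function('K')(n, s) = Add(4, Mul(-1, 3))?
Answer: Rational(-10993, 20) ≈ -549.65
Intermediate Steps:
Function('K')(n, s) = 1 (Function('K')(n, s) = Add(4, -3) = 1)
Function('a')(w) = Rational(-5, 2) (Function('a')(w) = Mul(Rational(1, 2), -5) = Rational(-5, 2))
b = Rational(551, 60) (b = Add(Mul(38, Pow(24, -1)), Mul(-19, Pow(Rational(-5, 2), -1))) = Add(Mul(38, Rational(1, 24)), Mul(-19, Rational(-2, 5))) = Add(Rational(19, 12), Rational(38, 5)) = Rational(551, 60) ≈ 9.1833)
Add(84, Mul(-69, b)) = Add(84, Mul(-69, Rational(551, 60))) = Add(84, Rational(-12673, 20)) = Rational(-10993, 20)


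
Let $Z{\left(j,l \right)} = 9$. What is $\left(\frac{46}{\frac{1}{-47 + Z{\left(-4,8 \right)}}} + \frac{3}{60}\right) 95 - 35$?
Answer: $- \frac{664361}{4} \approx -1.6609 \cdot 10^{5}$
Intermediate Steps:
$\left(\frac{46}{\frac{1}{-47 + Z{\left(-4,8 \right)}}} + \frac{3}{60}\right) 95 - 35 = \left(\frac{46}{\frac{1}{-47 + 9}} + \frac{3}{60}\right) 95 - 35 = \left(\frac{46}{\frac{1}{-38}} + 3 \cdot \frac{1}{60}\right) 95 - 35 = \left(\frac{46}{- \frac{1}{38}} + \frac{1}{20}\right) 95 - 35 = \left(46 \left(-38\right) + \frac{1}{20}\right) 95 - 35 = \left(-1748 + \frac{1}{20}\right) 95 - 35 = \left(- \frac{34959}{20}\right) 95 - 35 = - \frac{664221}{4} - 35 = - \frac{664361}{4}$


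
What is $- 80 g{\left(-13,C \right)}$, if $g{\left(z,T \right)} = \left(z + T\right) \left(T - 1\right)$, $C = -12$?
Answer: $-26000$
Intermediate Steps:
$g{\left(z,T \right)} = \left(-1 + T\right) \left(T + z\right)$ ($g{\left(z,T \right)} = \left(T + z\right) \left(T - 1\right) = \left(T + z\right) \left(-1 + T\right) = \left(-1 + T\right) \left(T + z\right)$)
$- 80 g{\left(-13,C \right)} = - 80 \left(\left(-12\right)^{2} - -12 - -13 - -156\right) = - 80 \left(144 + 12 + 13 + 156\right) = \left(-80\right) 325 = -26000$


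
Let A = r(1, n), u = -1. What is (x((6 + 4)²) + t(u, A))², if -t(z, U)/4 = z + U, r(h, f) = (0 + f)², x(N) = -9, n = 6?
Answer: 22201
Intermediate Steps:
r(h, f) = f²
A = 36 (A = 6² = 36)
t(z, U) = -4*U - 4*z (t(z, U) = -4*(z + U) = -4*(U + z) = -4*U - 4*z)
(x((6 + 4)²) + t(u, A))² = (-9 + (-4*36 - 4*(-1)))² = (-9 + (-144 + 4))² = (-9 - 140)² = (-149)² = 22201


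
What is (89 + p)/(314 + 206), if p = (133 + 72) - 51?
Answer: 243/520 ≈ 0.46731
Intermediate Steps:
p = 154 (p = 205 - 51 = 154)
(89 + p)/(314 + 206) = (89 + 154)/(314 + 206) = 243/520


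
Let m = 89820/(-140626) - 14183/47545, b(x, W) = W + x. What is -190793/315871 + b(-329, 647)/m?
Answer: -336395078234026727/989464400479459 ≈ -339.98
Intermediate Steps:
m = -3132495229/3343031585 (m = 89820*(-1/140626) - 14183*1/47545 = -44910/70313 - 14183/47545 = -3132495229/3343031585 ≈ -0.93702)
-190793/315871 + b(-329, 647)/m = -190793/315871 + (647 - 329)/(-3132495229/3343031585) = -190793*1/315871 + 318*(-3343031585/3132495229) = -190793/315871 - 1063084044030/3132495229 = -336395078234026727/989464400479459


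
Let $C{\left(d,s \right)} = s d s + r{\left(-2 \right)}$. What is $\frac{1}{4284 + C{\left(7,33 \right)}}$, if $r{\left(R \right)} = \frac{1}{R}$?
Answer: $\frac{2}{23813} \approx 8.3988 \cdot 10^{-5}$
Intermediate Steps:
$C{\left(d,s \right)} = - \frac{1}{2} + d s^{2}$ ($C{\left(d,s \right)} = s d s + \frac{1}{-2} = d s s - \frac{1}{2} = d s^{2} - \frac{1}{2} = - \frac{1}{2} + d s^{2}$)
$\frac{1}{4284 + C{\left(7,33 \right)}} = \frac{1}{4284 - \left(\frac{1}{2} - 7 \cdot 33^{2}\right)} = \frac{1}{4284 + \left(- \frac{1}{2} + 7 \cdot 1089\right)} = \frac{1}{4284 + \left(- \frac{1}{2} + 7623\right)} = \frac{1}{4284 + \frac{15245}{2}} = \frac{1}{\frac{23813}{2}} = \frac{2}{23813}$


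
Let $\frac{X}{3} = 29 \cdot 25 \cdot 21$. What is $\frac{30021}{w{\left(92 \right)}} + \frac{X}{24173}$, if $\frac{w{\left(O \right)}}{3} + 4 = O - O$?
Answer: $- \frac{241716511}{96692} \approx -2499.9$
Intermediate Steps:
$X = 45675$ ($X = 3 \cdot 29 \cdot 25 \cdot 21 = 3 \cdot 725 \cdot 21 = 3 \cdot 15225 = 45675$)
$w{\left(O \right)} = -12$ ($w{\left(O \right)} = -12 + 3 \left(O - O\right) = -12 + 3 \cdot 0 = -12 + 0 = -12$)
$\frac{30021}{w{\left(92 \right)}} + \frac{X}{24173} = \frac{30021}{-12} + \frac{45675}{24173} = 30021 \left(- \frac{1}{12}\right) + 45675 \cdot \frac{1}{24173} = - \frac{10007}{4} + \frac{45675}{24173} = - \frac{241716511}{96692}$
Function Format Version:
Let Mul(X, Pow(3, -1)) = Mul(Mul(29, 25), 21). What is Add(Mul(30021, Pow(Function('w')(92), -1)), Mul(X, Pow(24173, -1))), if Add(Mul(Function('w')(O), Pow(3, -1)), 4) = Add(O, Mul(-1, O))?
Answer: Rational(-241716511, 96692) ≈ -2499.9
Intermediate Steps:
X = 45675 (X = Mul(3, Mul(Mul(29, 25), 21)) = Mul(3, Mul(725, 21)) = Mul(3, 15225) = 45675)
Function('w')(O) = -12 (Function('w')(O) = Add(-12, Mul(3, Add(O, Mul(-1, O)))) = Add(-12, Mul(3, 0)) = Add(-12, 0) = -12)
Add(Mul(30021, Pow(Function('w')(92), -1)), Mul(X, Pow(24173, -1))) = Add(Mul(30021, Pow(-12, -1)), Mul(45675, Pow(24173, -1))) = Add(Mul(30021, Rational(-1, 12)), Mul(45675, Rational(1, 24173))) = Add(Rational(-10007, 4), Rational(45675, 24173)) = Rational(-241716511, 96692)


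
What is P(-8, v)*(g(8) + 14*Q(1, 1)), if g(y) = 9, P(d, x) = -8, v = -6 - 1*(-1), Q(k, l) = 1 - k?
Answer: -72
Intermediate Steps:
v = -5 (v = -6 + 1 = -5)
P(-8, v)*(g(8) + 14*Q(1, 1)) = -8*(9 + 14*(1 - 1*1)) = -8*(9 + 14*(1 - 1)) = -8*(9 + 14*0) = -8*(9 + 0) = -8*9 = -72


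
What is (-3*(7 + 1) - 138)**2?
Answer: 26244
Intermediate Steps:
(-3*(7 + 1) - 138)**2 = (-3*8 - 138)**2 = (-24 - 138)**2 = (-162)**2 = 26244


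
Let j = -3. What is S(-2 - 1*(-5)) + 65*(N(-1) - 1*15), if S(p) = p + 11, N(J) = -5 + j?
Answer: -1481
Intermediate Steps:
N(J) = -8 (N(J) = -5 - 3 = -8)
S(p) = 11 + p
S(-2 - 1*(-5)) + 65*(N(-1) - 1*15) = (11 + (-2 - 1*(-5))) + 65*(-8 - 1*15) = (11 + (-2 + 5)) + 65*(-8 - 15) = (11 + 3) + 65*(-23) = 14 - 1495 = -1481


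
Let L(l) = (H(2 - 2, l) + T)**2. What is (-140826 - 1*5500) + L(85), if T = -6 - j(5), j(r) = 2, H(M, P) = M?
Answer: -146262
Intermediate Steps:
T = -8 (T = -6 - 1*2 = -6 - 2 = -8)
L(l) = 64 (L(l) = ((2 - 2) - 8)**2 = (0 - 8)**2 = (-8)**2 = 64)
(-140826 - 1*5500) + L(85) = (-140826 - 1*5500) + 64 = (-140826 - 5500) + 64 = -146326 + 64 = -146262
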